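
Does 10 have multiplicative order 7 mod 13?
Powers of 10 mod 13: 10^1≡10, 10^2≡9, 10^3≡12, 10^4≡3, 10^5≡4, 10^6≡1. Already 10^6≡1, so the order is 6 < 7. No, the actual order is 6.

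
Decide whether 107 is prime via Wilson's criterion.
(106)! mod 107 = 106. Since 106 ≡ -1 (mod 107), 107 is prime.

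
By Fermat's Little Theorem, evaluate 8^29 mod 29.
By Fermat: 8^{28} ≡ 1 (mod 29). So 8^{29} = 8^{28} · 8^{1} ≡ 8^{1} ≡ 8 (mod 29)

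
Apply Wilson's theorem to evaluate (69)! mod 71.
(70)! = (69)! × (70) ≡ -1 mod 71. So (69)! ≡ -1 × (70)^(-1) ≡ (-1)×(-1) = 1 mod 71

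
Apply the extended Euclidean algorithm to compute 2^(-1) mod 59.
Extended GCD: 2(-29) + 59(1) = 1. So 2^(-1) ≡ -29 ≡ 30 (mod 59). Verify: 2 × 30 = 60 ≡ 1 (mod 59)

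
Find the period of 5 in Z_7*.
Powers of 5 mod 7: 5^1≡5, 5^2≡4, 5^3≡6, 5^4≡2, 5^5≡3, 5^6≡1. ord_7(5) = 6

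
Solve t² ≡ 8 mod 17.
The square roots of 8 mod 17 are 12 and 5. Verify: 12² = 144 ≡ 8 mod 17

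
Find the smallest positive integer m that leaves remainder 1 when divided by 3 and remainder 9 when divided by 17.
M = 3 × 17 = 51. M₁ = 17, y₁ ≡ 2 (mod 3). M₂ = 3, y₂ ≡ 6 (mod 17). m = 1×17×2 + 9×3×6 ≡ 43 (mod 51)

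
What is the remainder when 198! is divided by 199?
By Wilson's theorem, (198)! ≡ -1 ≡ 198 mod 199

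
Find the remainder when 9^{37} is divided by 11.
By Fermat: 9^{10} ≡ 1 mod 11. 37 = 3×10 + 7. So 9^{37} ≡ 9^{7} ≡ 4 mod 11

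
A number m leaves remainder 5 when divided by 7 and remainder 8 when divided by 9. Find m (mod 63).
M = 7 × 9 = 63. M₁ = 9, y₁ ≡ 4 (mod 7). M₂ = 7, y₂ ≡ 4 (mod 9). m = 5×9×4 + 8×7×4 ≡ 26 (mod 63)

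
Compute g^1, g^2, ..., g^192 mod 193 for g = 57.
57^1, 57^2, ..., 57^{192} mod 193: [57, 161, 106, 59, 82, 42, 78, 7, 13, 162, 163, 27, 188, 101, 160, 49, 91, 169, 176, 189, 158, 128, 155, 150, 58, 25, 74, 165, 141, 124, 120, 85, 20, 175, 132, 190, 22, 96, 68, 16, 140, 67, 152, 172, 154, 93, 90, 112, 15, 83, 99, 46, 113, 72, 51, 12, 105, 2, 114, 129, 19, 118, 164, 84, 156, 14, 26, 131, 133, 54, 183, 9, 127, 98, 182, 145, 159, 185, 123, 63, 117, 107, 116, 50, 148, 137, 89, 55, 47, 170, 40, 157, 71, 187, 44, 192, 136, 32, 87, 134, 111, 151, 115, 186, 180, 31, 30, 166, 5, 92, 33, 144, 102, 24, 17, 4, 35, 65, 38, 43, 135, 168, 119, 28, 52, 69, 73, 108, 173, 18, 61, 3, 171, 97, 125, 177, 53, 126, 41, 21, 39, 100, 103, 81, 178, 110, 94, 147, 80, 121, 142, 181, 88, 191, 79, 64, 174, 75, 29, 109, 37, 179, 167, 62, 60, 139, 10, 184, 66, 95, 11, 48, 34, 8, 70, 130, 76, 86, 77, 143, 45, 56, 104, 138, 146, 23, 153, 36, 122, 6, 149, 1]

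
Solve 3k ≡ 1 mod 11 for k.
Since 11 is prime, by Fermat 3^(-1) ≡ 3^{9} ≡ 4 mod 11. Verify: 3 × 4 = 12 ≡ 1 mod 11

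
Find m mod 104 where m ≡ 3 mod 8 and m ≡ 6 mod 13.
M = 8 × 13 = 104. M₁ = 13, y₁ ≡ 5 mod 8. M₂ = 8, y₂ ≡ 5 mod 13. m = 3×13×5 + 6×8×5 ≡ 19 mod 104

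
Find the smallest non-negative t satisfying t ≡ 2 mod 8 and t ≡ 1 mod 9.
M = 8 × 9 = 72. M₁ = 9, y₁ ≡ 1 mod 8. M₂ = 8, y₂ ≡ 8 mod 9. t = 2×9×1 + 1×8×8 ≡ 10 mod 72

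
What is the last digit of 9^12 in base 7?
Using Fermat: 9^{6} ≡ 1 (mod 7). 12 ≡ 0 (mod 6). So 9^{12} ≡ 9^{0} ≡ 1 (mod 7)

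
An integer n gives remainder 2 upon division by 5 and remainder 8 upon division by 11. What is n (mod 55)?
M = 5 × 11 = 55. M₁ = 11, y₁ ≡ 1 (mod 5). M₂ = 5, y₂ ≡ 9 (mod 11). n = 2×11×1 + 8×5×9 ≡ 52 (mod 55)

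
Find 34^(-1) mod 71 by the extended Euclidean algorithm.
Extended GCD: 34(23) + 71(-11) = 1. So 34^(-1) ≡ 23 mod 71. Verify: 34 × 23 = 782 ≡ 1 mod 71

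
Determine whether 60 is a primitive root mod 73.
ord_73(60) divides 72. For each prime q|72: 60^{36}≡72, 60^{24}≡64, none ≡ 1. So 60 has order 72 and is a primitive root mod 73.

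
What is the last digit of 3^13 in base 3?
By repeated squaring mod 3: 3^{1}≡0, 3^{2}≡0, 3^{4}≡0, 3^{8}≡0. Then 3^{13} = 3^{8+4+1} ≡ 0 × 0 × 0 ≡ 0 mod 3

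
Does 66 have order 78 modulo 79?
ord_79(66) divides 78. For each prime q|78: 66^{39}≡78, 66^{26}≡23, 66^{6}≡67, none ≡ 1. So 66 has order 78 and is a primitive root mod 79.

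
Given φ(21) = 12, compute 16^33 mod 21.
By Euler: 16^{12} ≡ 1 mod 21 since gcd(16, 21) = 1. 33 = 2×12 + 9. So 16^{33} ≡ 16^{9} ≡ 1 mod 21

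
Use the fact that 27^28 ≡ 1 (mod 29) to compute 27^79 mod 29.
By Fermat: 27^{28} ≡ 1 (mod 29). 79 = 2×28 + 23. So 27^{79} ≡ 27^{23} ≡ 19 (mod 29)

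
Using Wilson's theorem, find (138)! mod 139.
By Wilson's theorem, (138)! ≡ -1 ≡ 138 mod 139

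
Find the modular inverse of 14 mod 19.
Since 19 is prime, by Fermat 14^(-1) ≡ 14^{17} ≡ 15 mod 19. Verify: 14 × 15 = 210 ≡ 1 mod 19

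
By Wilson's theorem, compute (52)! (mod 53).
By Wilson's theorem, (52)! ≡ -1 ≡ 52 (mod 53)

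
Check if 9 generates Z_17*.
9^{8} ≡ 1 mod 17 and 8 < 16, so ord_17(9) = 8 ≠ 16 and 9 is not a primitive root.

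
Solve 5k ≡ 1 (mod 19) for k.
Since 19 is prime, by Fermat 5^(-1) ≡ 5^{17} ≡ 4 (mod 19). Verify: 5 × 4 = 20 ≡ 1 (mod 19)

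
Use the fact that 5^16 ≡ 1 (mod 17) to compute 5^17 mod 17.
By Fermat: 5^{16} ≡ 1 (mod 17). So 5^{17} = 5^{16} · 5^{1} ≡ 5^{1} ≡ 5 (mod 17)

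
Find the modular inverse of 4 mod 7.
Since 7 is prime, by Fermat 4^(-1) ≡ 4^{5} ≡ 2 mod 7. Verify: 4 × 2 = 8 ≡ 1 mod 7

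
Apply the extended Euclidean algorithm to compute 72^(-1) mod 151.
Extended GCD: 72(-65) + 151(31) = 1. So 72^(-1) ≡ -65 ≡ 86 (mod 151). Verify: 72 × 86 = 6192 ≡ 1 (mod 151)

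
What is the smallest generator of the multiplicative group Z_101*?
g = 2. Powers: [2, 4, 8, 16, 32, 64, 27, 54, 7, ...] generates all 100 non-zero residues.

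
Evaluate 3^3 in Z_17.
3^{3} = 27 ≡ 10 mod 17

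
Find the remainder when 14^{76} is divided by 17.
By Fermat: 14^{16} ≡ 1 mod 17. 76 = 4×16 + 12. So 14^{76} ≡ 14^{12} ≡ 4 mod 17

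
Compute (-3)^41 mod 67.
By repeated squaring (mod 67): (-3)^{1}≡64, (-3)^{2}≡9, (-3)^{4}≡14, (-3)^{8}≡62, (-3)^{16}≡25, (-3)^{32}≡22. Then (-3)^{41} = (-3)^{32+8+1} ≡ 22 × 62 × 64 ≡ 62 (mod 67)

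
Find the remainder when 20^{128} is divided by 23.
By Fermat: 20^{22} ≡ 1 mod 23. 128 = 5×22 + 18. So 20^{128} ≡ 20^{18} ≡ 2 mod 23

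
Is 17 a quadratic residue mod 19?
By Euler's criterion: 17^{9} ≡ 1 mod 19. Since this equals 1, 17 is a QR.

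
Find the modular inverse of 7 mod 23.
Since 23 is prime, by Fermat 7^(-1) ≡ 7^{21} ≡ 10 (mod 23). Verify: 7 × 10 = 70 ≡ 1 (mod 23)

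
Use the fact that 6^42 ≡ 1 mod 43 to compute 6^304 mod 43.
By Fermat: 6^{42} ≡ 1 mod 43. 304 ≡ 10 mod 42. So 6^{304} ≡ 6^{10} ≡ 6 mod 43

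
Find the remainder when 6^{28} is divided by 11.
By Fermat: 6^{10} ≡ 1 (mod 11). 28 = 2×10 + 8. So 6^{28} ≡ 6^{8} ≡ 4 (mod 11)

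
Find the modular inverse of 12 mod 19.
Since 19 is prime, by Fermat 12^(-1) ≡ 12^{17} ≡ 8 (mod 19). Verify: 12 × 8 = 96 ≡ 1 (mod 19)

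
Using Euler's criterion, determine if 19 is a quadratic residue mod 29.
By Euler's criterion: 19^{14} ≡ 28 (mod 29). Since this equals -1 (≡ 28), 19 is not a QR.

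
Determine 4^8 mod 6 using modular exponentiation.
By repeated squaring (mod 6): 4^{1}≡4, 4^{2}≡4, 4^{4}≡4, 4^{8}≡4. So 4^{8} ≡ 4 (mod 6)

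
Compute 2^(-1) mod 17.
Since 17 is prime, by Fermat 2^(-1) ≡ 2^{15} ≡ 9 mod 17. Verify: 2 × 9 = 18 ≡ 1 mod 17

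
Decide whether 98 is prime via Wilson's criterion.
(97)! mod 98 = 0. Since 0 ≢ -1 (mod 98), 98 is not prime.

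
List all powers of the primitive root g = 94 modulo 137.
94^1, 94^2, ..., 94^{136} mod 137: [94, 68, 90, 103, 92, 17, 91, 60, 23, 107, 57, 15, 40, 61, 117, 38, 10, 118, 132, 78, 71, 98, 33, 88, 52, 93, 111, 22, 13, 126, 62, 74, 106, 100, 84, 87, 95, 25, 21, 56, 58, 109, 108, 14, 83, 130, 27, 72, 55, 101, 41, 18, 48, 128, 113, 73, 12, 32, 131, 121, 3, 8, 67, 133, 35, 2, 51, 136, 43, 69, 47, 34, 45, 120, 46, 77, 114, 30, 80, 122, 97, 76, 20, 99, 127, 19, 5, 59, 66, 39, 104, 49, 85, 44, 26, 115, 124, 11, 75, 63, 31, 37, 53, 50, 42, 112, 116, 81, 79, 28, 29, 123, 54, 7, 110, 65, 82, 36, 96, 119, 89, 9, 24, 64, 125, 105, 6, 16, 134, 129, 70, 4, 102, 135, 86, 1]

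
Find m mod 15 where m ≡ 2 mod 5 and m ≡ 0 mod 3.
M = 5 × 3 = 15. M₁ = 3, y₁ ≡ 2 mod 5. M₂ = 5, y₂ ≡ 2 mod 3. m = 2×3×2 + 0×5×2 ≡ 12 mod 15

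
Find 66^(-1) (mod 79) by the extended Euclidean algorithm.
Extended GCD: 66(6) + 79(-5) = 1. So 66^(-1) ≡ 6 (mod 79). Verify: 66 × 6 = 396 ≡ 1 (mod 79)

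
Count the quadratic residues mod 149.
Exactly half the non-zero residues mod a prime are QRs: (149-1)/2 = 74.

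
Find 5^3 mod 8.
5^{3} = 125 ≡ 5 mod 8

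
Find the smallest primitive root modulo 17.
g = 3. For each prime q|16: 3^{8}≡16, none ≡ 1, so ord_17(3) = 16 and 3 is a primitive root.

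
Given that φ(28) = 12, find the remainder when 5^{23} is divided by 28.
By Euler: 5^{12} ≡ 1 mod 28 since gcd(5, 28) = 1. 23 = 1×12 + 11. So 5^{23} ≡ 5^{11} ≡ 17 mod 28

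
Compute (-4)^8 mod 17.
By repeated squaring mod 17: (-4)^{1}≡13, (-4)^{2}≡16, (-4)^{4}≡1, (-4)^{8}≡1. So (-4)^{8} ≡ 1 mod 17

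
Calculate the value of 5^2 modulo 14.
5^{2} = 25 ≡ 11 (mod 14)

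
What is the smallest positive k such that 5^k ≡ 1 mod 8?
Powers of 5 mod 8: 5^1≡5, 5^2≡1. ord_8(5) = 2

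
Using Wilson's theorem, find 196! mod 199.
(198)! = (196)! × (197) × (198) ≡ -1 (mod 199). So (196)! ≡ -1 × [(198)(197)]^(-1) ≡ 99 (mod 199)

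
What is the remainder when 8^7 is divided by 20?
By repeated squaring (mod 20): 8^{1}≡8, 8^{2}≡4, 8^{4}≡16. Then 8^{7} = 8^{4+2+1} ≡ 16 × 4 × 8 ≡ 12 (mod 20)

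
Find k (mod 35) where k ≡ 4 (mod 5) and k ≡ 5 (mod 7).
M = 5 × 7 = 35. M₁ = 7, y₁ ≡ 3 (mod 5). M₂ = 5, y₂ ≡ 3 (mod 7). k = 4×7×3 + 5×5×3 ≡ 19 (mod 35)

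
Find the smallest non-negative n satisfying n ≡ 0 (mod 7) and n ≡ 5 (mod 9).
M = 7 × 9 = 63. M₁ = 9, y₁ ≡ 4 (mod 7). M₂ = 7, y₂ ≡ 4 (mod 9). n = 0×9×4 + 5×7×4 ≡ 14 (mod 63)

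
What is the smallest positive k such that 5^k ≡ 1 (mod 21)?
Powers of 5 mod 21: 5^1≡5, 5^2≡4, 5^3≡20, 5^4≡16, 5^5≡17, 5^6≡1. Order = 6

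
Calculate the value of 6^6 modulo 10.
By repeated squaring (mod 10): 6^{1}≡6, 6^{2}≡6, 6^{4}≡6. Then 6^{6} = 6^{4+2} ≡ 6 × 6 ≡ 6 (mod 10)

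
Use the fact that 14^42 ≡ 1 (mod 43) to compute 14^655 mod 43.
By Fermat: 14^{42} ≡ 1 (mod 43). 655 ≡ 25 (mod 42). So 14^{655} ≡ 14^{25} ≡ 17 (mod 43)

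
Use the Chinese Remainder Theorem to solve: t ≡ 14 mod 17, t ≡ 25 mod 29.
M = 17 × 29 = 493. M₁ = 29, y₁ ≡ 10 mod 17. M₂ = 17, y₂ ≡ 12 mod 29. t = 14×29×10 + 25×17×12 ≡ 286 mod 493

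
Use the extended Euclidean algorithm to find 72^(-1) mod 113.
Extended GCD: 72(11) + 113(-7) = 1. So 72^(-1) ≡ 11 mod 113. Verify: 72 × 11 = 792 ≡ 1 mod 113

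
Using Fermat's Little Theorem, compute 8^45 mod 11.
By Fermat: 8^{10} ≡ 1 mod 11. 45 = 4×10 + 5. So 8^{45} ≡ 8^{5} ≡ 10 mod 11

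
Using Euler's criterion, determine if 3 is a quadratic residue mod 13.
By Euler's criterion: 3^{6} ≡ 1 (mod 13). Since this equals 1, 3 is a QR.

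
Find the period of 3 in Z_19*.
Powers of 3 mod 19: 3^1≡3, 3^2≡9, 3^3≡8, 3^4≡5, 3^5≡15, 3^6≡7, 3^7≡2, 3^8≡6, 3^9≡18, 3^10≡16, 3^11≡10, 3^12≡11, 3^13≡14, 3^14≡4, 3^15≡12, 3^16≡17, 3^17≡13, 3^18≡1. So the order of 3 is 18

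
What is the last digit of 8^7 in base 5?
Using Fermat: 8^{4} ≡ 1 (mod 5). 7 ≡ 3 (mod 4). So 8^{7} ≡ 8^{3} ≡ 2 (mod 5)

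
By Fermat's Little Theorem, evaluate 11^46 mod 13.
By Fermat: 11^{12} ≡ 1 (mod 13). 46 = 3×12 + 10. So 11^{46} ≡ 11^{10} ≡ 10 (mod 13)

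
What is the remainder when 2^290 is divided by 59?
Using Fermat: 2^{58} ≡ 1 (mod 59). 290 ≡ 0 (mod 58). So 2^{290} ≡ 2^{0} ≡ 1 (mod 59)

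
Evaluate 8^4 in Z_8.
8^{4} = 4096 ≡ 0 mod 8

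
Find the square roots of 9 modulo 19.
The square roots of 9 mod 19 are 16 and 3. Verify: 16² = 256 ≡ 9 (mod 19)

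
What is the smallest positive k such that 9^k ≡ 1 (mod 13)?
Powers of 9 mod 13: 9^1≡9, 9^2≡3, 9^3≡1. ord_13(9) = 3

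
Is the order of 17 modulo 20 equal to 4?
Powers of 17 mod 20: 17^1≡17, 17^2≡9, 17^3≡13, 17^4≡1. First k with 17^k≡1 is k=4. Yes, ord_20(17) = 4.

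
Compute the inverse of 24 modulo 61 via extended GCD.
Extended GCD: 24(28) + 61(-11) = 1. So 24^(-1) ≡ 28 mod 61. Verify: 24 × 28 = 672 ≡ 1 mod 61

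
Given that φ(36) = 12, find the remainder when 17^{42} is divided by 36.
By Euler: 17^{12} ≡ 1 mod 36 since gcd(17, 36) = 1. 42 = 3×12 + 6. So 17^{42} ≡ 17^{6} ≡ 1 mod 36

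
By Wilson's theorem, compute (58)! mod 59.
By Wilson's theorem, (58)! ≡ -1 ≡ 58 mod 59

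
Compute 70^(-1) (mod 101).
Since 101 is prime, by Fermat 70^(-1) ≡ 70^{99} ≡ 13 (mod 101). Verify: 70 × 13 = 910 ≡ 1 (mod 101)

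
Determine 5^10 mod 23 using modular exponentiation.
By repeated squaring mod 23: 5^{1}≡5, 5^{2}≡2, 5^{4}≡4, 5^{8}≡16. Then 5^{10} = 5^{8+2} ≡ 16 × 2 ≡ 9 mod 23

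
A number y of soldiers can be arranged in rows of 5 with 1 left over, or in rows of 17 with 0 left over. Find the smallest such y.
M = 5 × 17 = 85. M₁ = 17, y₁ ≡ 3 (mod 5). M₂ = 5, y₂ ≡ 7 (mod 17). y = 1×17×3 + 0×5×7 ≡ 51 (mod 85)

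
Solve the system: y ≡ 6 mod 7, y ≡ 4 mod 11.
M = 7 × 11 = 77. M₁ = 11, y₁ ≡ 2 mod 7. M₂ = 7, y₂ ≡ 8 mod 11. y = 6×11×2 + 4×7×8 ≡ 48 mod 77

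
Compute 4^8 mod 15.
By repeated squaring mod 15: 4^{1}≡4, 4^{2}≡1, 4^{4}≡1, 4^{8}≡1. So 4^{8} ≡ 1 mod 15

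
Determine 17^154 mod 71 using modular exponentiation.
Using Fermat: 17^{70} ≡ 1 (mod 71). 154 ≡ 14 (mod 70). So 17^{154} ≡ 17^{14} ≡ 25 (mod 71)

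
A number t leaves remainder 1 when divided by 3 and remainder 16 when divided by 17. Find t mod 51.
M = 3 × 17 = 51. M₁ = 17, y₁ ≡ 2 mod 3. M₂ = 3, y₂ ≡ 6 mod 17. t = 1×17×2 + 16×3×6 ≡ 16 mod 51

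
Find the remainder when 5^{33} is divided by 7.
By Fermat: 5^{6} ≡ 1 mod 7. 33 = 5×6 + 3. So 5^{33} ≡ 5^{3} ≡ 6 mod 7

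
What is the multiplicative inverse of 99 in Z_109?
Since 109 is prime, by Fermat 99^(-1) ≡ 99^{107} ≡ 98 mod 109. Verify: 99 × 98 = 9702 ≡ 1 mod 109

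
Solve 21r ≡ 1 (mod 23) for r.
Since 23 is prime, by Fermat 21^(-1) ≡ 21^{21} ≡ 11 (mod 23). Verify: 21 × 11 = 231 ≡ 1 (mod 23)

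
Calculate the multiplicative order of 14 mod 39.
Powers of 14 mod 39: 14^1≡14, 14^2≡1. So the order of 14 is 2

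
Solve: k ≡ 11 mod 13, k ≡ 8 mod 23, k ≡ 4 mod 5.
M = 13 × 23 × 5 = 1495. M₁ = 115, y₁ ≡ 6 mod 13. M₂ = 65, y₂ ≡ 17 mod 23. M₃ = 299, y₃ ≡ 4 mod 5. k = 11×115×6 + 8×65×17 + 4×299×4 ≡ 284 mod 1495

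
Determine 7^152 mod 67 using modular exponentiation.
Using Fermat: 7^{66} ≡ 1 (mod 67). 152 ≡ 20 (mod 66). So 7^{152} ≡ 7^{20} ≡ 17 (mod 67)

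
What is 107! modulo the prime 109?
(108)! = (107)! × (108) ≡ -1 (mod 109). So (107)! ≡ -1 × (108)^(-1) ≡ (-1)×(-1) = 1 (mod 109)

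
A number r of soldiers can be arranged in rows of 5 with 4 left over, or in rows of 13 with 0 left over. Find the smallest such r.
M = 5 × 13 = 65. M₁ = 13, y₁ ≡ 2 mod 5. M₂ = 5, y₂ ≡ 8 mod 13. r = 4×13×2 + 0×5×8 ≡ 39 mod 65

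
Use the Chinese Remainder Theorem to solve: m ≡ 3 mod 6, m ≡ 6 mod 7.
M = 6 × 7 = 42. M₁ = 7, y₁ ≡ 1 mod 6. M₂ = 6, y₂ ≡ 6 mod 7. m = 3×7×1 + 6×6×6 ≡ 27 mod 42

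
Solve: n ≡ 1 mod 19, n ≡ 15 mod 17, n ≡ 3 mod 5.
M = 19 × 17 × 5 = 1615. M₁ = 85, y₁ ≡ 17 mod 19. M₂ = 95, y₂ ≡ 12 mod 17. M₃ = 323, y₃ ≡ 2 mod 5. n = 1×85×17 + 15×95×12 + 3×323×2 ≡ 1103 mod 1615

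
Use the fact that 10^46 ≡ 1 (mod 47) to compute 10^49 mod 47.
By Fermat: 10^{46} ≡ 1 (mod 47). So 10^{49} = 10^{46} · 10^{3} ≡ 10^{3} ≡ 13 (mod 47)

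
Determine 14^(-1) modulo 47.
Since 47 is prime, by Fermat 14^(-1) ≡ 14^{45} ≡ 37 (mod 47). Verify: 14 × 37 = 518 ≡ 1 (mod 47)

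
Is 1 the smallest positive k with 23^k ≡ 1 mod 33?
Powers of 23 mod 33: 23^1≡23, 23^2≡1. 23^1≡23≢1, so ord ≠ 1. No, the actual order is 2.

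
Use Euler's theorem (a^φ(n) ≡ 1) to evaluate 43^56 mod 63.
By Euler: 43^{36} ≡ 1 (mod 63) since gcd(43, 63) = 1. 56 = 1×36 + 20. So 43^{56} ≡ 43^{20} ≡ 22 (mod 63)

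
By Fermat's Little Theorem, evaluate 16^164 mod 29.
By Fermat: 16^{28} ≡ 1 mod 29. 164 = 5×28 + 24. So 16^{164} ≡ 16^{24} ≡ 7 mod 29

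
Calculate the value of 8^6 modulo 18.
By repeated squaring (mod 18): 8^{1}≡8, 8^{2}≡10, 8^{4}≡10. Then 8^{6} = 8^{4+2} ≡ 10 × 10 ≡ 10 (mod 18)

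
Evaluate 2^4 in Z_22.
2^{4} = 16 ≡ 16 mod 22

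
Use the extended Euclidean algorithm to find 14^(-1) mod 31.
Extended GCD: 14(-11) + 31(5) = 1. So 14^(-1) ≡ -11 ≡ 20 mod 31. Verify: 14 × 20 = 280 ≡ 1 mod 31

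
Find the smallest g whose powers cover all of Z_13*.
g = 2. For each prime q|12: 2^{6}≡12, 2^{4}≡3, none ≡ 1, so ord_13(2) = 12 and 2 is a primitive root.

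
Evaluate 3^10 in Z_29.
By repeated squaring mod 29: 3^{1}≡3, 3^{2}≡9, 3^{4}≡23, 3^{8}≡7. Then 3^{10} = 3^{8+2} ≡ 7 × 9 ≡ 5 mod 29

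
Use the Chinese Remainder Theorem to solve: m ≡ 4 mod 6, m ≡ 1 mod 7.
M = 6 × 7 = 42. M₁ = 7, y₁ ≡ 1 mod 6. M₂ = 6, y₂ ≡ 6 mod 7. m = 4×7×1 + 1×6×6 ≡ 22 mod 42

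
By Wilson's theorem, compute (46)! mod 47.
By Wilson's theorem, (46)! ≡ -1 ≡ 46 mod 47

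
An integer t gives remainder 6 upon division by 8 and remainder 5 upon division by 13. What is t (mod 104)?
M = 8 × 13 = 104. M₁ = 13, y₁ ≡ 5 (mod 8). M₂ = 8, y₂ ≡ 5 (mod 13). t = 6×13×5 + 5×8×5 ≡ 70 (mod 104)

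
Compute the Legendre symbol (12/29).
(12/29) = 12^{14} mod 29 = -1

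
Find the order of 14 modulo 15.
Powers of 14 mod 15: 14^1≡14, 14^2≡1. ord_15(14) = 2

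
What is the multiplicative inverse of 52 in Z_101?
Since 101 is prime, by Fermat 52^(-1) ≡ 52^{99} ≡ 68 (mod 101). Verify: 52 × 68 = 3536 ≡ 1 (mod 101)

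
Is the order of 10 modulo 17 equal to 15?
Powers of 10 mod 17: 10^1≡10, 10^2≡15, 10^3≡14, 10^4≡4, 10^5≡6, 10^6≡9, 10^7≡5, 10^8≡16, 10^9≡7, 10^10≡2, 10^11≡3, 10^12≡13, 10^13≡11, 10^14≡8, 10^15≡12, 10^16≡1. 10^15≡12≢1, so ord ≠ 15. No, the actual order is 16.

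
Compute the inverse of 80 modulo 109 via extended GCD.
Extended GCD: 80(15) + 109(-11) = 1. So 80^(-1) ≡ 15 (mod 109). Verify: 80 × 15 = 1200 ≡ 1 (mod 109)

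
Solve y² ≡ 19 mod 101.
The square roots of 19 mod 101 are 25 and 76. Verify: 25² = 625 ≡ 19 mod 101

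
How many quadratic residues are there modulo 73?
Exactly half the non-zero residues mod a prime are QRs: (73-1)/2 = 36.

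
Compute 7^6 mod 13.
By repeated squaring mod 13: 7^{1}≡7, 7^{2}≡10, 7^{4}≡9. Then 7^{6} = 7^{4+2} ≡ 9 × 10 ≡ 12 mod 13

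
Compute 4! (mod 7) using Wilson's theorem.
(6)! = (4)! × (5) × (6) ≡ -1 (mod 7). So (4)! ≡ -1 × [(6)(5)]^(-1) ≡ 3 (mod 7)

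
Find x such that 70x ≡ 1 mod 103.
Since 103 is prime, by Fermat 70^(-1) ≡ 70^{101} ≡ 78 mod 103. Verify: 70 × 78 = 5460 ≡ 1 mod 103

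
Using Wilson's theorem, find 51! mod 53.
(52)! = (51)! × (52) ≡ -1 (mod 53). So (51)! ≡ -1 × (52)^(-1) ≡ (-1)×(-1) = 1 (mod 53)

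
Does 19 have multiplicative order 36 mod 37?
Powers of 19 mod 37: 19^1≡19, 19^2≡28, 19^3≡14, 19^4≡7, 19^5≡22, 19^6≡11, 19^7≡24, 19^8≡12, 19^9≡6, 19^10≡3, 19^11≡20, 19^12≡10, 19^13≡5, 19^14≡21, 19^15≡29, 19^16≡33, 19^17≡35, 19^18≡36, 19^19≡18, 19^20≡9, 19^21≡23, 19^22≡30, 19^23≡15, 19^24≡26, 19^25≡13, 19^26≡25, 19^27≡31, 19^28≡34, 19^29≡17, 19^30≡27, 19^31≡32, 19^32≡16, 19^33≡8, 19^34≡4, 19^35≡2, 19^36≡1. First k with 19^k≡1 is k=36. Yes, ord_37(19) = 36.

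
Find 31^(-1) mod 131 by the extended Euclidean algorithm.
Extended GCD: 31(-38) + 131(9) = 1. So 31^(-1) ≡ -38 ≡ 93 mod 131. Verify: 31 × 93 = 2883 ≡ 1 mod 131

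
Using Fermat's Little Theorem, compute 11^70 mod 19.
By Fermat: 11^{18} ≡ 1 mod 19. 70 = 3×18 + 16. So 11^{70} ≡ 11^{16} ≡ 11 mod 19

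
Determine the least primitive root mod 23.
g = 5. For each prime q|22: 5^{11}≡22, 5^{2}≡2, none ≡ 1, so ord_23(5) = 22 and 5 is a primitive root.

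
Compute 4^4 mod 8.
4^{4} = 256 ≡ 0 mod 8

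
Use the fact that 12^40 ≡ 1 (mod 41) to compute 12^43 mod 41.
By Fermat: 12^{40} ≡ 1 (mod 41). So 12^{43} = 12^{40} · 12^{3} ≡ 12^{3} ≡ 6 (mod 41)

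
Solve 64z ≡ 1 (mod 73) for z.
Since 73 is prime, by Fermat 64^(-1) ≡ 64^{71} ≡ 8 (mod 73). Verify: 64 × 8 = 512 ≡ 1 (mod 73)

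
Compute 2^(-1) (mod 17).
Since 17 is prime, by Fermat 2^(-1) ≡ 2^{15} ≡ 9 (mod 17). Verify: 2 × 9 = 18 ≡ 1 (mod 17)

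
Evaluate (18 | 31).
(18/31) = 18^{15} mod 31 = 1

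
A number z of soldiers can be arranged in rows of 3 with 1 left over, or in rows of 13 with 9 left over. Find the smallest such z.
M = 3 × 13 = 39. M₁ = 13, y₁ ≡ 1 mod 3. M₂ = 3, y₂ ≡ 9 mod 13. z = 1×13×1 + 9×3×9 ≡ 22 mod 39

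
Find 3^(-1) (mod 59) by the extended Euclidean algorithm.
Extended GCD: 3(20) + 59(-1) = 1. So 3^(-1) ≡ 20 (mod 59). Verify: 3 × 20 = 60 ≡ 1 (mod 59)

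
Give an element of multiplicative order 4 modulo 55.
12 has order 4 mod 55 since 12^{4} ≡ 1 (mod 55) and no smaller power works.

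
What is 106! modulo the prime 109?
(108)! = (106)! × (107) × (108) ≡ -1 (mod 109). So (106)! ≡ -1 × [(108)(107)]^(-1) ≡ 54 (mod 109)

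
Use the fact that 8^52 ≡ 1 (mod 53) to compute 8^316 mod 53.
By Fermat: 8^{52} ≡ 1 (mod 53). 316 ≡ 4 (mod 52). So 8^{316} ≡ 8^{4} ≡ 15 (mod 53)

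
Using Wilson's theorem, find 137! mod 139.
(138)! = (137)! × (138) ≡ -1 (mod 139). So (137)! ≡ -1 × (138)^(-1) ≡ (-1)×(-1) = 1 (mod 139)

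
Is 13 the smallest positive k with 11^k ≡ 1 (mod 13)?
Powers of 11 mod 13: 11^1≡11, 11^2≡4, 11^3≡5, 11^4≡3, 11^5≡7, 11^6≡12, 11^7≡2, 11^8≡9, 11^9≡8, 11^10≡10, 11^11≡6, 11^12≡1. Already 11^12≡1, so the order is 12 < 13. No, the actual order is 12.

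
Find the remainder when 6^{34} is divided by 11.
By Fermat: 6^{10} ≡ 1 mod 11. 34 = 3×10 + 4. So 6^{34} ≡ 6^{4} ≡ 9 mod 11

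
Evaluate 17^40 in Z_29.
Using Fermat: 17^{28} ≡ 1 (mod 29). 40 ≡ 12 (mod 28). So 17^{40} ≡ 17^{12} ≡ 1 (mod 29)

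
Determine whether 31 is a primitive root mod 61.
ord_61(31) divides 60. For each prime q|60: 31^{30}≡60, 31^{20}≡13, 31^{12}≡34, none ≡ 1. So 31 has order 60 and is a primitive root mod 61.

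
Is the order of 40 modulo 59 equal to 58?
Powers of 40 mod 59: 40^1≡40, 40^2≡7, 40^3≡44, 40^4≡49, 40^5≡13, 40^6≡48, 40^7≡32, 40^8≡41, 40^9≡47, 40^10≡51, 40^11≡34, 40^12≡3, 40^13≡2, 40^14≡21, 40^15≡14, 40^16≡29, 40^17≡39, 40^18≡26, 40^19≡37, 40^20≡5, 40^21≡23, 40^22≡35, 40^23≡43, 40^24≡9, 40^25≡6, 40^26≡4, 40^27≡42, 40^28≡28, 40^29≡58, 40^30≡19, 40^31≡52, 40^32≡15, 40^33≡10, 40^34≡46, 40^35≡11, 40^36≡27, 40^37≡18, 40^38≡12, 40^39≡8, 40^40≡25, 40^41≡56, 40^42≡57, 40^43≡38, 40^44≡45, 40^45≡30, 40^46≡20, 40^47≡33, 40^48≡22, 40^49≡54, 40^50≡36, 40^51≡24, 40^52≡16, 40^53≡50, 40^54≡53, 40^55≡55, 40^56≡17, 40^57≡31, 40^58≡1. First k with 40^k≡1 is k=58. Yes, ord_59(40) = 58.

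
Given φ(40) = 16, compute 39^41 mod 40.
By Euler: 39^{16} ≡ 1 mod 40 since gcd(39, 40) = 1. 41 = 2×16 + 9. So 39^{41} ≡ 39^{9} ≡ 39 mod 40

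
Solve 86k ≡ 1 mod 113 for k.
Since 113 is prime, by Fermat 86^(-1) ≡ 86^{111} ≡ 46 mod 113. Verify: 86 × 46 = 3956 ≡ 1 mod 113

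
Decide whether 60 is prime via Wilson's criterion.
(59)! mod 60 = 0. Since 0 ≢ -1 mod 60, 60 is not prime.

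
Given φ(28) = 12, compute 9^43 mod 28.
By Euler: 9^{12} ≡ 1 mod 28 since gcd(9, 28) = 1. 43 = 3×12 + 7. So 9^{43} ≡ 9^{7} ≡ 9 mod 28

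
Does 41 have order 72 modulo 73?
41^{18} ≡ 1 (mod 73) and 18 < 72, so ord_73(41) = 18 ≠ 72 and 41 is not a primitive root.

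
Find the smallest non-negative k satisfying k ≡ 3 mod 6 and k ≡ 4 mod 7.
M = 6 × 7 = 42. M₁ = 7, y₁ ≡ 1 mod 6. M₂ = 6, y₂ ≡ 6 mod 7. k = 3×7×1 + 4×6×6 ≡ 39 mod 42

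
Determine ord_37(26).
Powers of 26 mod 37: 26^1≡26, 26^2≡10, 26^3≡1. So the order of 26 is 3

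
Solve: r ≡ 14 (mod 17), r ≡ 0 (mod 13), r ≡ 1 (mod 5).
M = 17 × 13 × 5 = 1105. M₁ = 65, y₁ ≡ 11 (mod 17). M₂ = 85, y₂ ≡ 2 (mod 13). M₃ = 221, y₃ ≡ 1 (mod 5). r = 14×65×11 + 0×85×2 + 1×221×1 ≡ 286 (mod 1105)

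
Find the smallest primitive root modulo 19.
g = 2. Powers: [2, 4, 8, 16, 13, 7, ...] generates all 18 non-zero residues.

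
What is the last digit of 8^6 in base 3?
Using Fermat: 8^{2} ≡ 1 mod 3. 6 ≡ 0 mod 2. So 8^{6} ≡ 8^{0} ≡ 1 mod 3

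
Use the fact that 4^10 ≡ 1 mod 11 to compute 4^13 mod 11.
By Fermat: 4^{10} ≡ 1 mod 11. So 4^{13} = 4^{10} · 4^{3} ≡ 4^{3} ≡ 9 mod 11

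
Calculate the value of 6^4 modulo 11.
6^{4} = 1296 ≡ 9 (mod 11)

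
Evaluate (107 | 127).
(107/127) = 107^{63} mod 127 = 1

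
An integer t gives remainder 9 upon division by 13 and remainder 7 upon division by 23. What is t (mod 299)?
M = 13 × 23 = 299. M₁ = 23, y₁ ≡ 4 (mod 13). M₂ = 13, y₂ ≡ 16 (mod 23). t = 9×23×4 + 7×13×16 ≡ 191 (mod 299)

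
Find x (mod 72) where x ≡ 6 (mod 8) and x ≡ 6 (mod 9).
M = 8 × 9 = 72. M₁ = 9, y₁ ≡ 1 (mod 8). M₂ = 8, y₂ ≡ 8 (mod 9). x = 6×9×1 + 6×8×8 ≡ 6 (mod 72)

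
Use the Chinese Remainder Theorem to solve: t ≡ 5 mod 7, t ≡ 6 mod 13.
M = 7 × 13 = 91. M₁ = 13, y₁ ≡ 6 mod 7. M₂ = 7, y₂ ≡ 2 mod 13. t = 5×13×6 + 6×7×2 ≡ 19 mod 91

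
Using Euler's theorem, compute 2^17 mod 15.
By Euler: 2^{8} ≡ 1 (mod 15) since gcd(2, 15) = 1. 17 = 2×8 + 1. So 2^{17} ≡ 2^{1} ≡ 2 (mod 15)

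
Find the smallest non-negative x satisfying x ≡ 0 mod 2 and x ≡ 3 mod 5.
M = 2 × 5 = 10. M₁ = 5, y₁ ≡ 1 mod 2. M₂ = 2, y₂ ≡ 3 mod 5. x = 0×5×1 + 3×2×3 ≡ 8 mod 10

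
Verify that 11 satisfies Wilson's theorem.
(10)! mod 11 = 10. Since this equals -1 mod 11, Wilson confirms 11 is prime.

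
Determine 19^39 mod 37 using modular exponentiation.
Using Fermat: 19^{36} ≡ 1 (mod 37). 39 ≡ 3 (mod 36). So 19^{39} ≡ 19^{3} ≡ 14 (mod 37)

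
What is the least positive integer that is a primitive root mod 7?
g = 3. For each prime q|6: 3^{3}≡6, 3^{2}≡2, none ≡ 1, so ord_7(3) = 6 and 3 is a primitive root.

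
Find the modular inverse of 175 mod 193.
Since 193 is prime, by Fermat 175^(-1) ≡ 175^{191} ≡ 75 mod 193. Verify: 175 × 75 = 13125 ≡ 1 mod 193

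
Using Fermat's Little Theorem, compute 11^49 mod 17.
By Fermat: 11^{16} ≡ 1 mod 17. 49 = 3×16 + 1. So 11^{49} ≡ 11^{1} ≡ 11 mod 17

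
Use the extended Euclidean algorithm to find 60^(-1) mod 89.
Extended GCD: 60(-43) + 89(29) = 1. So 60^(-1) ≡ -43 ≡ 46 mod 89. Verify: 60 × 46 = 2760 ≡ 1 mod 89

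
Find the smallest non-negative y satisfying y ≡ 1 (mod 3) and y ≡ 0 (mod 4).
M = 3 × 4 = 12. M₁ = 4, y₁ ≡ 1 (mod 3). M₂ = 3, y₂ ≡ 3 (mod 4). y = 1×4×1 + 0×3×3 ≡ 4 (mod 12)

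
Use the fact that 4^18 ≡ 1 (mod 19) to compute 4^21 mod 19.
By Fermat: 4^{18} ≡ 1 (mod 19). So 4^{21} = 4^{18} · 4^{3} ≡ 4^{3} ≡ 7 (mod 19)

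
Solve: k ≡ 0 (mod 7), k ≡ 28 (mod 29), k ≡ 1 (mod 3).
M = 7 × 29 × 3 = 609. M₁ = 87, y₁ ≡ 5 (mod 7). M₂ = 21, y₂ ≡ 18 (mod 29). M₃ = 203, y₃ ≡ 2 (mod 3). k = 0×87×5 + 28×21×18 + 1×203×2 ≡ 28 (mod 609)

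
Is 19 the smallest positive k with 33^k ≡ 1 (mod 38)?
Powers of 33 mod 38: 33^1≡33, 33^2≡25, 33^3≡27, 33^4≡17, 33^5≡29, 33^6≡7, 33^7≡3, 33^8≡23, 33^9≡37, 33^10≡5, 33^11≡13, 33^12≡11, 33^13≡21, 33^14≡9, 33^15≡31, 33^16≡35, 33^17≡15, 33^18≡1. Already 33^18≡1, so the order is 18 < 19. No, the actual order is 18.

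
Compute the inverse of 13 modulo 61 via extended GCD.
Extended GCD: 13(-14) + 61(3) = 1. So 13^(-1) ≡ -14 ≡ 47 mod 61. Verify: 13 × 47 = 611 ≡ 1 mod 61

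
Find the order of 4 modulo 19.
Powers of 4 mod 19: 4^1≡4, 4^2≡16, 4^3≡7, 4^4≡9, 4^5≡17, 4^6≡11, 4^7≡6, 4^8≡5, 4^9≡1. ord_19(4) = 9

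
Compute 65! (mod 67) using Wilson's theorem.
(66)! = (65)! × (66) ≡ -1 (mod 67). So (65)! ≡ -1 × (66)^(-1) ≡ (-1)×(-1) = 1 (mod 67)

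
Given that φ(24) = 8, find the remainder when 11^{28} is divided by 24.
By Euler: 11^{8} ≡ 1 mod 24 since gcd(11, 24) = 1. 28 = 3×8 + 4. So 11^{28} ≡ 11^{4} ≡ 1 mod 24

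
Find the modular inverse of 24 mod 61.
Since 61 is prime, by Fermat 24^(-1) ≡ 24^{59} ≡ 28 (mod 61). Verify: 24 × 28 = 672 ≡ 1 (mod 61)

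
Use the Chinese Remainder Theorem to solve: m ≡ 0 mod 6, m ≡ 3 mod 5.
M = 6 × 5 = 30. M₁ = 5, y₁ ≡ 5 mod 6. M₂ = 6, y₂ ≡ 1 mod 5. m = 0×5×5 + 3×6×1 ≡ 18 mod 30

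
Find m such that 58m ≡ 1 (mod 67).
Since 67 is prime, by Fermat 58^(-1) ≡ 58^{65} ≡ 52 (mod 67). Verify: 58 × 52 = 3016 ≡ 1 (mod 67)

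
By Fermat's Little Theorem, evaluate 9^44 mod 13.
By Fermat: 9^{12} ≡ 1 mod 13. 44 = 3×12 + 8. So 9^{44} ≡ 9^{8} ≡ 3 mod 13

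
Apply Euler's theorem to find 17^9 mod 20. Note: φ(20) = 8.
By Euler: 17^{8} ≡ 1 mod 20 since gcd(17, 20) = 1. 9 = 1×8 + 1. So 17^{9} ≡ 17^{1} ≡ 17 mod 20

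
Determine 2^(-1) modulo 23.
Since 23 is prime, by Fermat 2^(-1) ≡ 2^{21} ≡ 12 (mod 23). Verify: 2 × 12 = 24 ≡ 1 (mod 23)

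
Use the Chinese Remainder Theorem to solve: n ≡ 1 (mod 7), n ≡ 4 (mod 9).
M = 7 × 9 = 63. M₁ = 9, y₁ ≡ 4 (mod 7). M₂ = 7, y₂ ≡ 4 (mod 9). n = 1×9×4 + 4×7×4 ≡ 22 (mod 63)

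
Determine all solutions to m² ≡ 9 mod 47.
The square roots of 9 mod 47 are 3 and 44. Verify: 3² = 9 ≡ 9 mod 47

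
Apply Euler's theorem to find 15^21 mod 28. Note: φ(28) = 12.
By Euler: 15^{12} ≡ 1 mod 28 since gcd(15, 28) = 1. 21 = 1×12 + 9. So 15^{21} ≡ 15^{9} ≡ 15 mod 28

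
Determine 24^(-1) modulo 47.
Since 47 is prime, by Fermat 24^(-1) ≡ 24^{45} ≡ 2 (mod 47). Verify: 24 × 2 = 48 ≡ 1 (mod 47)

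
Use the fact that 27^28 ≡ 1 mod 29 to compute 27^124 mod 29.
By Fermat: 27^{28} ≡ 1 mod 29. 124 = 4×28 + 12. So 27^{124} ≡ 27^{12} ≡ 7 mod 29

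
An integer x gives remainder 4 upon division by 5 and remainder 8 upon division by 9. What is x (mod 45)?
M = 5 × 9 = 45. M₁ = 9, y₁ ≡ 4 (mod 5). M₂ = 5, y₂ ≡ 2 (mod 9). x = 4×9×4 + 8×5×2 ≡ 44 (mod 45)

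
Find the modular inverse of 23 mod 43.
Since 43 is prime, by Fermat 23^(-1) ≡ 23^{41} ≡ 15 mod 43. Verify: 23 × 15 = 345 ≡ 1 mod 43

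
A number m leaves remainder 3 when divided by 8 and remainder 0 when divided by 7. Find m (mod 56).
M = 8 × 7 = 56. M₁ = 7, y₁ ≡ 7 (mod 8). M₂ = 8, y₂ ≡ 1 (mod 7). m = 3×7×7 + 0×8×1 ≡ 35 (mod 56)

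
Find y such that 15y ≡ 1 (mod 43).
Since 43 is prime, by Fermat 15^(-1) ≡ 15^{41} ≡ 23 (mod 43). Verify: 15 × 23 = 345 ≡ 1 (mod 43)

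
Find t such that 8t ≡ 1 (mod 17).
Since 17 is prime, by Fermat 8^(-1) ≡ 8^{15} ≡ 15 (mod 17). Verify: 8 × 15 = 120 ≡ 1 (mod 17)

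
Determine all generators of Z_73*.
There are φ(72) = 24 primitive roots mod 73: {5, 11, 13, 14, 15, 20, 26, 28, 29, 31, 33, 34, 39, 40, 42, 44, 45, 47, 53, 58, 59, 60, 62, 68}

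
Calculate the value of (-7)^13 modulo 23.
By repeated squaring mod 23: (-7)^{1}≡16, (-7)^{2}≡3, (-7)^{4}≡9, (-7)^{8}≡12. Then (-7)^{13} = (-7)^{8+4+1} ≡ 12 × 9 × 16 ≡ 3 mod 23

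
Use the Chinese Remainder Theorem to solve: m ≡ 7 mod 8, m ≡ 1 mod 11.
M = 8 × 11 = 88. M₁ = 11, y₁ ≡ 3 mod 8. M₂ = 8, y₂ ≡ 7 mod 11. m = 7×11×3 + 1×8×7 ≡ 23 mod 88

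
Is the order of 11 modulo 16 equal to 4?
Powers of 11 mod 16: 11^1≡11, 11^2≡9, 11^3≡3, 11^4≡1. First k with 11^k≡1 is k=4. Yes, ord_16(11) = 4.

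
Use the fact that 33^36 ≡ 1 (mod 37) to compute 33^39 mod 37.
By Fermat: 33^{36} ≡ 1 (mod 37). So 33^{39} = 33^{36} · 33^{3} ≡ 33^{3} ≡ 10 (mod 37)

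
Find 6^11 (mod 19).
By repeated squaring (mod 19): 6^{1}≡6, 6^{2}≡17, 6^{4}≡4, 6^{8}≡16. Then 6^{11} = 6^{8+2+1} ≡ 16 × 17 × 6 ≡ 17 (mod 19)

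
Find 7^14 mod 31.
By repeated squaring mod 31: 7^{1}≡7, 7^{2}≡18, 7^{4}≡14, 7^{8}≡10. Then 7^{14} = 7^{8+4+2} ≡ 10 × 14 × 18 ≡ 9 mod 31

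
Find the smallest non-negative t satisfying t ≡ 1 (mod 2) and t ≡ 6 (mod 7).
M = 2 × 7 = 14. M₁ = 7, y₁ ≡ 1 (mod 2). M₂ = 2, y₂ ≡ 4 (mod 7). t = 1×7×1 + 6×2×4 ≡ 13 (mod 14)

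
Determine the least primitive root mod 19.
g = 2. For each prime q|18: 2^{9}≡18, 2^{6}≡7, none ≡ 1, so ord_19(2) = 18 and 2 is a primitive root.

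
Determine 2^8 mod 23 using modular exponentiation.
By repeated squaring mod 23: 2^{1}≡2, 2^{2}≡4, 2^{4}≡16, 2^{8}≡3. So 2^{8} ≡ 3 mod 23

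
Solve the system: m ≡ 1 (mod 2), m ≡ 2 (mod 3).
M = 2 × 3 = 6. M₁ = 3, y₁ ≡ 1 (mod 2). M₂ = 2, y₂ ≡ 2 (mod 3). m = 1×3×1 + 2×2×2 ≡ 5 (mod 6)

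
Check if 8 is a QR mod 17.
By Euler's criterion: 8^{8} ≡ 1 mod 17. Since this equals 1, 8 is a QR.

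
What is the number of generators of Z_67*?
There are φ(67-1) = φ(66) = 20 primitive roots modulo 67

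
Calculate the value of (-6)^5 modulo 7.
By repeated squaring (mod 7): (-6)^{1}≡1, (-6)^{2}≡1, (-6)^{4}≡1. Then (-6)^{5} = (-6)^{4+1} ≡ 1 × 1 ≡ 1 (mod 7)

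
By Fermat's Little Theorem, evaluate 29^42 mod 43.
By Fermat's Little Theorem, 29^{42} ≡ 1 mod 43 since 43 is prime and gcd(29, 43) = 1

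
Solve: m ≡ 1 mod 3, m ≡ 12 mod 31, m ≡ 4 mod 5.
M = 3 × 31 × 5 = 465. M₁ = 155, y₁ ≡ 2 mod 3. M₂ = 15, y₂ ≡ 29 mod 31. M₃ = 93, y₃ ≡ 2 mod 5. m = 1×155×2 + 12×15×29 + 4×93×2 ≡ 229 mod 465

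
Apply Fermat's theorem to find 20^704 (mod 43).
By Fermat: 20^{42} ≡ 1 (mod 43). 704 ≡ 32 (mod 42). So 20^{704} ≡ 20^{32} ≡ 25 (mod 43)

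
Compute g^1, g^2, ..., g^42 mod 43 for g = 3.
3^1, 3^2, ..., 3^{42} mod 43: [3, 9, 27, 38, 28, 41, 37, 25, 32, 10, 30, 4, 12, 36, 22, 23, 26, 35, 19, 14, 42, 40, 34, 16, 5, 15, 2, 6, 18, 11, 33, 13, 39, 31, 7, 21, 20, 17, 8, 24, 29, 1]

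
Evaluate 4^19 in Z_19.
Using Fermat: 4^{18} ≡ 1 (mod 19). 19 ≡ 1 (mod 18). So 4^{19} ≡ 4^{1} ≡ 4 (mod 19)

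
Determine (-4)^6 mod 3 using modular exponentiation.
Using Fermat: (-4)^{2} ≡ 1 mod 3. 6 ≡ 0 mod 2. So (-4)^{6} ≡ (-4)^{0} ≡ 1 mod 3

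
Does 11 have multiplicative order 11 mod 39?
Powers of 11 mod 39: 11^1≡11, 11^2≡4, 11^3≡5, 11^4≡16, 11^5≡20, 11^6≡25, 11^7≡2, 11^8≡22, 11^9≡8, 11^10≡10, 11^11≡32, 11^12≡1. 11^11≡32≢1, so ord ≠ 11. No, the actual order is 12.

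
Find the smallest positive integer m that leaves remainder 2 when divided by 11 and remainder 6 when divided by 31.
M = 11 × 31 = 341. M₁ = 31, y₁ ≡ 5 mod 11. M₂ = 11, y₂ ≡ 17 mod 31. m = 2×31×5 + 6×11×17 ≡ 68 mod 341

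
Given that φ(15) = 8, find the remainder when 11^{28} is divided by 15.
By Euler: 11^{8} ≡ 1 (mod 15) since gcd(11, 15) = 1. 28 = 3×8 + 4. So 11^{28} ≡ 11^{4} ≡ 1 (mod 15)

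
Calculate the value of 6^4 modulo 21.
6^{4} = 1296 ≡ 15 (mod 21)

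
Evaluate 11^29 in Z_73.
By repeated squaring (mod 73): 11^{1}≡11, 11^{2}≡48, 11^{4}≡41, 11^{8}≡2, 11^{16}≡4. Then 11^{29} = 11^{16+8+4+1} ≡ 4 × 2 × 41 × 11 ≡ 31 (mod 73)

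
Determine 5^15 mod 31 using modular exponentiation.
By repeated squaring mod 31: 5^{1}≡5, 5^{2}≡25, 5^{4}≡5, 5^{8}≡25. Then 5^{15} = 5^{8+4+2+1} ≡ 25 × 5 × 25 × 5 ≡ 1 mod 31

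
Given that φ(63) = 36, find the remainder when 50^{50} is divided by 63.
By Euler: 50^{36} ≡ 1 mod 63 since gcd(50, 63) = 1. 50 = 1×36 + 14. So 50^{50} ≡ 50^{14} ≡ 43 mod 63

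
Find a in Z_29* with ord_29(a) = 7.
7 has order 7 mod 29 since 7^{7} ≡ 1 mod 29 and no smaller power works.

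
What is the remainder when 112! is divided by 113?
By Wilson's theorem, (112)! ≡ -1 ≡ 112 (mod 113)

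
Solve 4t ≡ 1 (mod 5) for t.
Since 5 is prime, by Fermat 4^(-1) ≡ 4^{3} ≡ 4 (mod 5). Verify: 4 × 4 = 16 ≡ 1 (mod 5)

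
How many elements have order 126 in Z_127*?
There are φ(127-1) = φ(126) = 36 primitive roots modulo 127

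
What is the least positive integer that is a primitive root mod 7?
g = 3. Powers: [3, 2, 6, 4, 5, 1] generates all 6 non-zero residues.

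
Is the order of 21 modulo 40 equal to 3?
Powers of 21 mod 40: 21^1≡21, 21^2≡1. Already 21^2≡1, so the order is 2 < 3. No, the actual order is 2.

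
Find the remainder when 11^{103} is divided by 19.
By Fermat: 11^{18} ≡ 1 mod 19. 103 = 5×18 + 13. So 11^{103} ≡ 11^{13} ≡ 11 mod 19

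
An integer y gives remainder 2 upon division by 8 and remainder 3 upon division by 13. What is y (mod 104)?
M = 8 × 13 = 104. M₁ = 13, y₁ ≡ 5 (mod 8). M₂ = 8, y₂ ≡ 5 (mod 13). y = 2×13×5 + 3×8×5 ≡ 42 (mod 104)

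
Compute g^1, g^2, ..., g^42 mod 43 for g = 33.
33^1, 33^2, ..., 33^{42} mod 43: [33, 14, 32, 24, 18, 35, 37, 17, 2, 23, 28, 21, 5, 36, 27, 31, 34, 4, 3, 13, 42, 10, 29, 11, 19, 25, 8, 6, 26, 41, 20, 15, 22, 38, 7, 16, 12, 9, 39, 40, 30, 1]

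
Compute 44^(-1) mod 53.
Since 53 is prime, by Fermat 44^(-1) ≡ 44^{51} ≡ 47 mod 53. Verify: 44 × 47 = 2068 ≡ 1 mod 53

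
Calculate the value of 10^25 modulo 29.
By repeated squaring mod 29: 10^{1}≡10, 10^{2}≡13, 10^{4}≡24, 10^{8}≡25, 10^{16}≡16. Then 10^{25} = 10^{16+8+1} ≡ 16 × 25 × 10 ≡ 27 mod 29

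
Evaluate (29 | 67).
(29/67) = 29^{33} mod 67 = 1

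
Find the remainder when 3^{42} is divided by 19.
By Fermat: 3^{18} ≡ 1 (mod 19). 42 = 2×18 + 6. So 3^{42} ≡ 3^{6} ≡ 7 (mod 19)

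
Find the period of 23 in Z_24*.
Powers of 23 mod 24: 23^1≡23, 23^2≡1. ord_24(23) = 2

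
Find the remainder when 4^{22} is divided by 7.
By Fermat: 4^{6} ≡ 1 (mod 7). 22 = 3×6 + 4. So 4^{22} ≡ 4^{4} ≡ 4 (mod 7)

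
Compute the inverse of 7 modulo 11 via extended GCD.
Extended GCD: 7(-3) + 11(2) = 1. So 7^(-1) ≡ -3 ≡ 8 mod 11. Verify: 7 × 8 = 56 ≡ 1 mod 11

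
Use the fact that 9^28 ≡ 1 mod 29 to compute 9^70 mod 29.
By Fermat: 9^{28} ≡ 1 mod 29. 70 = 2×28 + 14. So 9^{70} ≡ 9^{14} ≡ 1 mod 29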